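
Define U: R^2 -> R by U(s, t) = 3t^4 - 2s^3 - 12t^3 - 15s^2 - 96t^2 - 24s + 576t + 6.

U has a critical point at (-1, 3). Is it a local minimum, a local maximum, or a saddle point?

The mixed partial ∂²U/∂s∂t is 0, so the Hessian at any point is diag(U_ss, U_tt) = diag(-6(2s + 5), 12(3t^2 - 6t - 16)).
At (-1, 3): H = diag(-18, -84).
Both eigenvalues are negative, so H is negative definite: a local maximum.

local maximum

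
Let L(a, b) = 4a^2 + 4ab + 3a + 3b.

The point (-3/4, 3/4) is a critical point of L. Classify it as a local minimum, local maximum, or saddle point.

The Hessian of L is constant: H = [[8, 4], [4, 0]].
det(H) = 8·0 − 4² = -16.
Since det(H) < 0, H is indefinite and the critical point is a saddle point.

saddle point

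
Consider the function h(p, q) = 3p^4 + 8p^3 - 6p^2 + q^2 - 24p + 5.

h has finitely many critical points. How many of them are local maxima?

h separates as a function of p plus a function of q, so ∇h=0 decouples.
∂h/∂p = 12(p - 1)(p + 1)(p + 2) = 0 at p ∈ {-2, -1, 1}; ∂h/∂q = 2q = 0 at q ∈ {0}.
The Hessian is diagonal: diag(h_pp, h_qq). Second derivatives: h_pp(-2)=36, h_pp(-1)=-24, h_pp(1)=72; h_qq(0)=2.
Local maxima occur where both diagonal entries negative: none. Count: 0.

0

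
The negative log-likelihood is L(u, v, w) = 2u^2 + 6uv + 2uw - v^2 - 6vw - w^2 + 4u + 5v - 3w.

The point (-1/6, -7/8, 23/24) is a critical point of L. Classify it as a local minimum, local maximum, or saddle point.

The Hessian is constant: H = [[4, 6, 2], [6, -2, -6], [2, -6, -2]].
Leading principal minors: Δ₁ = 4, Δ₂ = -44, Δ₃ = -192.
The minors fit neither the all-positive nor the alternating-sign pattern, so H is indefinite: a saddle point.

saddle point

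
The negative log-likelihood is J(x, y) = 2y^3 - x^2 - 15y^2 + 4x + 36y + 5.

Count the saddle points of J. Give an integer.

1

J separates as a function of x plus a function of y, so ∇J=0 decouples.
∂J/∂x = -2(x - 2) = 0 at x ∈ {2}; ∂J/∂y = 6(y - 3)(y - 2) = 0 at y ∈ {2, 3}.
The Hessian is diagonal: diag(J_xx, J_yy). Second derivatives: J_xx(2)=-2; J_yy(2)=-6, J_yy(3)=6.
Saddle points occur where the two diagonal entries have opposite signs: (2, 3). Count: 1.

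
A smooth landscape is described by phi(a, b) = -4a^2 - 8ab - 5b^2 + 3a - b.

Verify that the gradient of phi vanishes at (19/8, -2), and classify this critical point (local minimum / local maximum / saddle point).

local maximum

∇phi = (-8a - 8b + 3, -8a - 10b - 1); substituting (19/8, -2) gives ∇phi = (0, 0), so (19/8, -2) is indeed a critical point.
The Hessian of phi is constant: H = [[-8, -8], [-8, -10]].
det(H) = (-8)·(-10) − (-8)² = 16.
det(H) > 0 and tr(H) = -18 < 0, so H is negative definite and the point is a local maximum.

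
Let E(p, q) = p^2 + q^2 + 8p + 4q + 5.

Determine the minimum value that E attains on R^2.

-15

E(p,q) separates as A(p) + B(q) + 5, so its minimum is min A + min B + 5.
A'(p) = 2p + 8 vanishes at p ∈ {-4}; B'(q) = 2q + 4 vanishes at q ∈ {-2}.
Local minima of A (where A''>0): A(-4)=-16. Local minima of B: B(-2)=-4.
So the global minimum of E is A(-4) + B(-2) + 5 = -16 − 4 + 5 = -15, attained at (-4, -2).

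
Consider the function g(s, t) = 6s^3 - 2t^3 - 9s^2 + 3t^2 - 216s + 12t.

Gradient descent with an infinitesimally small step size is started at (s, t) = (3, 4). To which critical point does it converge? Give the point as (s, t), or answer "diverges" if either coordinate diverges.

diverges

g is separable, so gradient descent decouples: s follows -∂g/∂s, t follows -∂g/∂t.
∂g/∂s = 18(s - 4)(s + 3); at s=3 this is -108, so s increases.
∂g/∂t = -6(t - 2)(t + 1); at t=4 this is -60, so t increases.
The t-coordinate has no critical point in that direction and runs off to infinity.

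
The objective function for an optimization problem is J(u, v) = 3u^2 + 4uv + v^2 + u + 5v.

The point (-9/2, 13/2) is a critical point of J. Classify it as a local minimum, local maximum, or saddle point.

The Hessian of J is constant: H = [[6, 4], [4, 2]].
det(H) = 6·2 − 4² = -4.
Since det(H) < 0, H is indefinite and the critical point is a saddle point.

saddle point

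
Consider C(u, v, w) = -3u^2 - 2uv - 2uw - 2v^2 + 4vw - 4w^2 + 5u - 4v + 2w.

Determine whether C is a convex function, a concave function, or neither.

C is quadratic, so its Hessian is the constant matrix H = [[-6, -2, -2], [-2, -4, 4], [-2, 4, -8]].
Leading principal minors: -6, 20, -16.
Signs alternate −, +, − ⇒ H ≺ 0 ⇒ concave.

concave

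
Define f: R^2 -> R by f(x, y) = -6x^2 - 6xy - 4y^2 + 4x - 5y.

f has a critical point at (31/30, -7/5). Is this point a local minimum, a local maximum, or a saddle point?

local maximum

The Hessian of f is constant: H = [[-12, -6], [-6, -8]].
det(H) = (-12)·(-8) − (-6)² = 60.
det(H) > 0 and tr(H) = -20 < 0, so H is negative definite and the point is a local maximum.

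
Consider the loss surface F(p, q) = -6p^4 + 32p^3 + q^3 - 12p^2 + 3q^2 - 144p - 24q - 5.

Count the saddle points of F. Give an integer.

3

F separates as a function of p plus a function of q, so ∇F=0 decouples.
∂F/∂p = -24(p - 3)(p - 2)(p + 1) = 0 at p ∈ {-1, 2, 3}; ∂F/∂q = 3(q - 2)(q + 4) = 0 at q ∈ {-4, 2}.
The Hessian is diagonal: diag(F_pp, F_qq). Second derivatives: F_pp(-1)=-288, F_pp(2)=72, F_pp(3)=-96; F_qq(-4)=-18, F_qq(2)=18.
Saddle points occur where the two diagonal entries have opposite signs: (-1, 2), (2, -4), (3, 2). Count: 3.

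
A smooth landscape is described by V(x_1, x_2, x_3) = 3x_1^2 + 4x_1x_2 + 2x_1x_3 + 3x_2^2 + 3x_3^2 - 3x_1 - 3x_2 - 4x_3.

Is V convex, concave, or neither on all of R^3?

V is quadratic, so its Hessian is the constant matrix H = [[6, 4, 2], [4, 6, 0], [2, 0, 6]].
Leading principal minors: 6, 20, 96.
All positive ⇒ H ≻ 0 ⇒ convex.

convex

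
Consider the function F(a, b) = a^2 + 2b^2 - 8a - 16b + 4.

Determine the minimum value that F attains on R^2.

F(a,b) separates as P(a) + Q(b) + 4, so its minimum is min P + min Q + 4.
P'(a) = 2a - 8 vanishes at a ∈ {4}; Q'(b) = 4b - 16 vanishes at b ∈ {4}.
Local minima of P (where P''>0): P(4)=-16. Local minima of Q: Q(4)=-32.
So the global minimum of F is P(4) + Q(4) + 4 = -16 − 32 + 4 = -44, attained at (4, 4).

-44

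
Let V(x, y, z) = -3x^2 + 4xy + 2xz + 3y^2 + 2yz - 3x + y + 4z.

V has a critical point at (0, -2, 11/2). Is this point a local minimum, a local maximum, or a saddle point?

The Hessian is constant: H = [[-6, 4, 2], [4, 6, 2], [2, 2, 0]].
Leading principal minors: Δ₁ = -6, Δ₂ = -52, Δ₃ = 32.
The minors fit neither the all-positive nor the alternating-sign pattern, so H is indefinite: a saddle point.

saddle point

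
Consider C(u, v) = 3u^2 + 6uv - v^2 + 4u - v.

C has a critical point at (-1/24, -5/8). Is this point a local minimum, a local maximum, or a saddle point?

The Hessian of C is constant: H = [[6, 6], [6, -2]].
det(H) = 6·(-2) − 6² = -48.
Since det(H) < 0, H is indefinite and the critical point is a saddle point.

saddle point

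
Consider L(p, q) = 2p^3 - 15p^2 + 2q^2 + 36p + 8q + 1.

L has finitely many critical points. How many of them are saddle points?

L separates as a function of p plus a function of q, so ∇L=0 decouples.
∂L/∂p = 6(p - 3)(p - 2) = 0 at p ∈ {2, 3}; ∂L/∂q = 4(q + 2) = 0 at q ∈ {-2}.
The Hessian is diagonal: diag(L_pp, L_qq). Second derivatives: L_pp(2)=-6, L_pp(3)=6; L_qq(-2)=4.
Saddle points occur where the two diagonal entries have opposite signs: (2, -2). Count: 1.

1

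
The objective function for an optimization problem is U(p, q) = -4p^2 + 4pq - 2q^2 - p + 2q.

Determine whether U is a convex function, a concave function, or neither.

concave

U is quadratic, so its Hessian is the constant matrix H = [[-8, 4], [4, -4]].
det(H) = 16, tr(H) = -12.
det(H) > 0 and tr(H) < 0, so H is negative definite everywhere: concave.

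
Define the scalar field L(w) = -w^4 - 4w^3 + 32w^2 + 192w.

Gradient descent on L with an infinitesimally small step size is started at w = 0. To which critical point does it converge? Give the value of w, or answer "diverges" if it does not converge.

-3

L'(w) = -4(w - 4)(w + 3)(w + 4), so L'(0) = 192.
Gradient descent moves in the -L' direction, i.e. w is decreasing.
The nearest critical point in that direction is w = -3, where L'' = 28 > 0 (a local minimum). The iterate converges there.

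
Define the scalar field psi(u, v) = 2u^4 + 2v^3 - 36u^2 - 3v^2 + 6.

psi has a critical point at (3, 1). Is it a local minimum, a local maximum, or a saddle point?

The mixed partial ∂²psi/∂u∂v is 0, so the Hessian at any point is diag(psi_uu, psi_vv) = diag(24(u^2 - 3), 6(2v - 1)).
At (3, 1): H = diag(144, 6).
Both eigenvalues are positive, so H is positive definite: a local minimum.

local minimum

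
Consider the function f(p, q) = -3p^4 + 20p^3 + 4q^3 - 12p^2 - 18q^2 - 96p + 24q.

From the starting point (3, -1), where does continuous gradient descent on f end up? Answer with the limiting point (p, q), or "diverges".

f is separable, so gradient descent decouples: p follows -∂f/∂p, q follows -∂f/∂q.
∂f/∂p = -12(p - 4)(p - 2)(p + 1); at p=3 this is 48, so p decreases.
∂f/∂q = 12(q - 2)(q - 1); at q=-1 this is 72, so q decreases.
The q-coordinate has no critical point in that direction and runs off to infinity.

diverges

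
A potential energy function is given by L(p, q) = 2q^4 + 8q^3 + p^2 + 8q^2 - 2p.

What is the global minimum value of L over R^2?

L(p,q) separates as A(p) + B(q), so its minimum is min A + min B.
A'(p) = 2p - 2 vanishes at p ∈ {1}; B'(q) = 8q(q + 1)(q + 2) vanishes at q ∈ {-2, -1, 0}.
Local minima of A (where A''>0): A(1)=-1. Local minima of B: B(-2)=0, B(0)=0.
So the global minimum of L is A(1) + B(-2) = -1 + 0 = -1, attained at (1, -2).

-1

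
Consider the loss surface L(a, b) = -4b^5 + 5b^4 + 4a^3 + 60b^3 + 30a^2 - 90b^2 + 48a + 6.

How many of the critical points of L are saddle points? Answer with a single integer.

4

L separates as a function of a plus a function of b, so ∇L=0 decouples.
∂L/∂a = 12(a + 1)(a + 4) = 0 at a ∈ {-4, -1}; ∂L/∂b = -20b(b - 3)(b - 1)(b + 3) = 0 at b ∈ {-3, 0, 1, 3}.
The Hessian is diagonal: diag(L_aa, L_bb). Second derivatives: L_aa(-4)=-36, L_aa(-1)=36; L_bb(-3)=1440, L_bb(0)=-180, L_bb(1)=160, L_bb(3)=-720.
Saddle points occur where the two diagonal entries have opposite signs: (-4, -3), (-4, 1), (-1, 0), (-1, 3). Count: 4.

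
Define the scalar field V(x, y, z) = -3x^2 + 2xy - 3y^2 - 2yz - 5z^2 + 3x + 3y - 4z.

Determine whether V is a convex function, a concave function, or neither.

V is quadratic, so its Hessian is the constant matrix H = [[-6, 2, 0], [2, -6, -2], [0, -2, -10]].
Leading principal minors: -6, 32, -296.
Signs alternate −, +, − ⇒ H ≺ 0 ⇒ concave.

concave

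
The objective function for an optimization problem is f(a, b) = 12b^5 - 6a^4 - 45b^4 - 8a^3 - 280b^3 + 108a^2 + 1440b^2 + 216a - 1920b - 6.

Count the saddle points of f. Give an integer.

6

f separates as a function of a plus a function of b, so ∇f=0 decouples.
∂f/∂a = -24(a - 3)(a + 1)(a + 3) = 0 at a ∈ {-3, -1, 3}; ∂f/∂b = 60(b - 4)(b - 2)(b - 1)(b + 4) = 0 at b ∈ {-4, 1, 2, 4}.
The Hessian is diagonal: diag(f_aa, f_bb). Second derivatives: f_aa(-3)=-288, f_aa(-1)=192, f_aa(3)=-576; f_bb(-4)=-14400, f_bb(1)=900, f_bb(2)=-720, f_bb(4)=2880.
Saddle points occur where the two diagonal entries have opposite signs: (-3, 1), (-3, 4), (-1, -4), (-1, 2), (3, 1), (3, 4). Count: 6.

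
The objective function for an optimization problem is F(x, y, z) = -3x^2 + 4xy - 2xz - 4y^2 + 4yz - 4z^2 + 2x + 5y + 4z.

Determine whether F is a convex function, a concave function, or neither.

F is quadratic, so its Hessian is the constant matrix H = [[-6, 4, -2], [4, -8, 4], [-2, 4, -8]].
Leading principal minors: -6, 32, -192.
Signs alternate −, +, − ⇒ H ≺ 0 ⇒ concave.

concave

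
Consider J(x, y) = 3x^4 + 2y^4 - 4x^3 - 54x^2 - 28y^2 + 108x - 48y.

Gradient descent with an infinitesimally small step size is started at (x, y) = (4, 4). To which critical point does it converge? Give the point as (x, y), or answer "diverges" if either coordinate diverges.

J is separable, so gradient descent decouples: x follows -∂J/∂x, y follows -∂J/∂y.
∂J/∂x = 12(x - 3)(x - 1)(x + 3); at x=4 this is 252, so x decreases.
∂J/∂y = 8(y - 3)(y + 1)(y + 2); at y=4 this is 240, so y decreases.
x converges to its nearest critical value 3 (a local min of the x-part); y converges to 3. The iterate converges to (3, 3).

(3, 3)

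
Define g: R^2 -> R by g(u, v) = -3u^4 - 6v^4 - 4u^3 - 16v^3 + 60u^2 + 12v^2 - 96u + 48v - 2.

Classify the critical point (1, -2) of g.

saddle point

The mixed partial ∂²g/∂u∂v is 0, so the Hessian at any point is diag(g_uu, g_vv) = diag(12(-3u^2 - 2u + 10), 24(-3v^2 - 4v + 1)).
At (1, -2): H = diag(60, -72).
The eigenvalues have opposite signs, so H is indefinite: a saddle point.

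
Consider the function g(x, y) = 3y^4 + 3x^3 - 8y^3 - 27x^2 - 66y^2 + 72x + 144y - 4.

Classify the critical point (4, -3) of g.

local minimum

The mixed partial ∂²g/∂x∂y is 0, so the Hessian at any point is diag(g_xx, g_yy) = diag(18(x - 3), 12(3y^2 - 4y - 11)).
At (4, -3): H = diag(18, 336).
Both eigenvalues are positive, so H is positive definite: a local minimum.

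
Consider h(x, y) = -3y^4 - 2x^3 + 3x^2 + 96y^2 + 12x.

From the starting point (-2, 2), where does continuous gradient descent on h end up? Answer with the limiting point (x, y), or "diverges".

(-1, 0)

h is separable, so gradient descent decouples: x follows -∂h/∂x, y follows -∂h/∂y.
∂h/∂x = -6(x - 2)(x + 1); at x=-2 this is -24, so x increases.
∂h/∂y = -12y(y - 4)(y + 4); at y=2 this is 288, so y decreases.
x converges to its nearest critical value -1 (a local min of the x-part); y converges to 0. The iterate converges to (-1, 0).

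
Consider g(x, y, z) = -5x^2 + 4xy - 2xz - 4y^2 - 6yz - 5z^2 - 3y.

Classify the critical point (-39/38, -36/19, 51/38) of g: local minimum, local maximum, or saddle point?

The Hessian is constant: H = [[-10, 4, -2], [4, -8, -6], [-2, -6, -10]].
Leading principal minors: Δ₁ = -10, Δ₂ = 64, Δ₃ = -152.
The minors alternate sign starting negative (−, +, −), so H is negative definite: a local maximum.

local maximum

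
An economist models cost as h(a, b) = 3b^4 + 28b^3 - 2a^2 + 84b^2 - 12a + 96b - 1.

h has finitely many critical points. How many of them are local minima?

0

h separates as a function of a plus a function of b, so ∇h=0 decouples.
∂h/∂a = -4(a + 3) = 0 at a ∈ {-3}; ∂h/∂b = 12(b + 1)(b + 2)(b + 4) = 0 at b ∈ {-4, -2, -1}.
The Hessian is diagonal: diag(h_aa, h_bb). Second derivatives: h_aa(-3)=-4; h_bb(-4)=72, h_bb(-2)=-24, h_bb(-1)=36.
Local minima occur where both diagonal entries positive: none. Count: 0.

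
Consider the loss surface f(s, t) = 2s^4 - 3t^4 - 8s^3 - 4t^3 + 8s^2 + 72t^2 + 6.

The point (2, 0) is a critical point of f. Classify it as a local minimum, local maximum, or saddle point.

The mixed partial ∂²f/∂s∂t is 0, so the Hessian at any point is diag(f_ss, f_tt) = diag(8(3s^2 - 6s + 2), 12(-3t^2 - 2t + 12)).
At (2, 0): H = diag(16, 144).
Both eigenvalues are positive, so H is positive definite: a local minimum.

local minimum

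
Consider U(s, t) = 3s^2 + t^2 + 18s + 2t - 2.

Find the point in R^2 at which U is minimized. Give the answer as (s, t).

U(s,t) separates as P(s) + Q(t) − 2, so its minimum is min P + min Q − 2.
P'(s) = 6s + 18 vanishes at s ∈ {-3}; Q'(t) = 2(t + 1) vanishes at t ∈ {-1}.
Local minima of P (where P''>0): P(-3)=-27. Local minima of Q: Q(-1)=-1.
So the global minimum of U is P(-3) + Q(-1) − 2 = -27 − 1 − 2 = -30, attained at (-3, -1).

(-3, -1)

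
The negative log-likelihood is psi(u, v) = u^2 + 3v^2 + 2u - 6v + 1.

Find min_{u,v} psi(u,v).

psi(u,v) separates as P(u) + Q(v) + 1, so its minimum is min P + min Q + 1.
P'(u) = 2u + 2 vanishes at u ∈ {-1}; Q'(v) = 6v - 6 vanishes at v ∈ {1}.
Local minima of P (where P''>0): P(-1)=-1. Local minima of Q: Q(1)=-3.
So the global minimum of psi is P(-1) + Q(1) + 1 = -1 − 3 + 1 = -3, attained at (-1, 1).

-3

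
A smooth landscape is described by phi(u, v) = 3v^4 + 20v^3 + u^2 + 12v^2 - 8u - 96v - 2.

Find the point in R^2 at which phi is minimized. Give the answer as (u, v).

(4, 1)

phi(u,v) separates as P(u) + Q(v) − 2, so its minimum is min P + min Q − 2.
P'(u) = 2u - 8 vanishes at u ∈ {4}; Q'(v) = 12(v - 1)(v + 2)(v + 4) vanishes at v ∈ {-4, -2, 1}.
Local minima of P (where P''>0): P(4)=-16. Local minima of Q: Q(-4)=64, Q(1)=-61.
So the global minimum of phi is P(4) + Q(1) − 2 = -16 − 61 − 2 = -79, attained at (4, 1).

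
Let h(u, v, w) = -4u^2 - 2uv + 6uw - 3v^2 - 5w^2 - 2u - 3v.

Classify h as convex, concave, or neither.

h is quadratic, so its Hessian is the constant matrix H = [[-8, -2, 6], [-2, -6, 0], [6, 0, -10]].
Leading principal minors: -8, 44, -224.
Signs alternate −, +, − ⇒ H ≺ 0 ⇒ concave.

concave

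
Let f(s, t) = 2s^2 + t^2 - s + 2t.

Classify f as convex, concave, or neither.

f is quadratic, so its Hessian is the constant matrix H = [[4, 0], [0, 2]].
det(H) = 8, tr(H) = 6.
det(H) > 0 and tr(H) > 0, so H is positive definite everywhere: convex.

convex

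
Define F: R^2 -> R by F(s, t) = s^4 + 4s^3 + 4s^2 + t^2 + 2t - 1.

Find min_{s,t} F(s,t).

-2

F(s,t) separates as P(s) + Q(t) − 1, so its minimum is min P + min Q − 1.
P'(s) = 4s(s + 1)(s + 2) vanishes at s ∈ {-2, -1, 0}; Q'(t) = 2(t + 1) vanishes at t ∈ {-1}.
Local minima of P (where P''>0): P(-2)=0, P(0)=0. Local minima of Q: Q(-1)=-1.
So the global minimum of F is P(-2) + Q(-1) − 1 = 0 − 1 − 1 = -2, attained at (-2, -1).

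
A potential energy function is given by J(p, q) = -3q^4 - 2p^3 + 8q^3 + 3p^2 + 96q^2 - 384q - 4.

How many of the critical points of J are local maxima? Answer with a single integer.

J separates as a function of p plus a function of q, so ∇J=0 decouples.
∂J/∂p = -6p(p - 1) = 0 at p ∈ {0, 1}; ∂J/∂q = -12(q - 4)(q - 2)(q + 4) = 0 at q ∈ {-4, 2, 4}.
The Hessian is diagonal: diag(J_pp, J_qq). Second derivatives: J_pp(0)=6, J_pp(1)=-6; J_qq(-4)=-576, J_qq(2)=144, J_qq(4)=-192.
Local maxima occur where both diagonal entries negative: (1, -4), (1, 4). Count: 2.

2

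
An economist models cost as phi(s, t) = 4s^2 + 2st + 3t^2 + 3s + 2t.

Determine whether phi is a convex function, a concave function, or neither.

convex

phi is quadratic, so its Hessian is the constant matrix H = [[8, 2], [2, 6]].
det(H) = 44, tr(H) = 14.
det(H) > 0 and tr(H) > 0, so H is positive definite everywhere: convex.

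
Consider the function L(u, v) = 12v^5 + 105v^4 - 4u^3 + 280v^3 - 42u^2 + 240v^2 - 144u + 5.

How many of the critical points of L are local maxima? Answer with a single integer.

L separates as a function of u plus a function of v, so ∇L=0 decouples.
∂L/∂u = -12(u + 3)(u + 4) = 0 at u ∈ {-4, -3}; ∂L/∂v = 60v(v + 1)(v + 2)(v + 4) = 0 at v ∈ {-4, -2, -1, 0}.
The Hessian is diagonal: diag(L_uu, L_vv). Second derivatives: L_uu(-4)=12, L_uu(-3)=-12; L_vv(-4)=-1440, L_vv(-2)=240, L_vv(-1)=-180, L_vv(0)=480.
Local maxima occur where both diagonal entries negative: (-3, -4), (-3, -1). Count: 2.

2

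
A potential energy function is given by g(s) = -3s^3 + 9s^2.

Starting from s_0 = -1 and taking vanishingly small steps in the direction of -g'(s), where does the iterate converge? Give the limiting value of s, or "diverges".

g'(s) = -9s(s - 2), so g'(-1) = -27.
Gradient descent moves in the -g' direction, i.e. s is increasing.
The nearest critical point in that direction is s = 0, where g'' = 18 > 0 (a local minimum). The iterate converges there.

0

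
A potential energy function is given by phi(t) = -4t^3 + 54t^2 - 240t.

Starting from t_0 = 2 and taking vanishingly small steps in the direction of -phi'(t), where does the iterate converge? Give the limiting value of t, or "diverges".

phi'(t) = -12(t - 5)(t - 4), so phi'(2) = -72.
Gradient descent moves in the -phi' direction, i.e. t is increasing.
The nearest critical point in that direction is t = 4, where phi'' = 12 > 0 (a local minimum). The iterate converges there.

4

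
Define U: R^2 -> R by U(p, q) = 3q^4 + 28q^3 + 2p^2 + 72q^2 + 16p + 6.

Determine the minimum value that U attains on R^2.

-26

U(p,q) separates as A(p) + B(q) + 6, so its minimum is min A + min B + 6.
A'(p) = 4p + 16 vanishes at p ∈ {-4}; B'(q) = 12q(q + 3)(q + 4) vanishes at q ∈ {-4, -3, 0}.
Local minima of A (where A''>0): A(-4)=-32. Local minima of B: B(-4)=128, B(0)=0.
So the global minimum of U is A(-4) + B(0) + 6 = -32 + 0 + 6 = -26, attained at (-4, 0).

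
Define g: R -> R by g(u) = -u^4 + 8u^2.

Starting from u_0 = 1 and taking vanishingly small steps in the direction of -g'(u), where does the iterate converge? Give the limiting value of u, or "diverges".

0

g'(u) = -4u(u - 2)(u + 2), so g'(1) = 12.
Gradient descent moves in the -g' direction, i.e. u is decreasing.
The nearest critical point in that direction is u = 0, where g'' = 16 > 0 (a local minimum). The iterate converges there.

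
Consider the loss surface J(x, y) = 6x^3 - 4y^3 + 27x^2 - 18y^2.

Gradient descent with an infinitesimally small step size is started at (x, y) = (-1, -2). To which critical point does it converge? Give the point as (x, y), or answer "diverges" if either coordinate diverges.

J is separable, so gradient descent decouples: x follows -∂J/∂x, y follows -∂J/∂y.
∂J/∂x = 18x(x + 3); at x=-1 this is -36, so x increases.
∂J/∂y = -12y(y + 3); at y=-2 this is 24, so y decreases.
x converges to its nearest critical value 0 (a local min of the x-part); y converges to -3. The iterate converges to (0, -3).

(0, -3)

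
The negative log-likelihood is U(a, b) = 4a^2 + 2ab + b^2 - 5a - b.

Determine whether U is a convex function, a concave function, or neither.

convex

U is quadratic, so its Hessian is the constant matrix H = [[8, 2], [2, 2]].
det(H) = 12, tr(H) = 10.
det(H) > 0 and tr(H) > 0, so H is positive definite everywhere: convex.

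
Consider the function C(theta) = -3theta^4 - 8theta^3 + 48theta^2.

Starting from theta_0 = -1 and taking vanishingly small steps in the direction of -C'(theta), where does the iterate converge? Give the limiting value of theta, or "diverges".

0

C'(theta) = -12theta(theta - 2)(theta + 4), so C'(-1) = -108.
Gradient descent moves in the -C' direction, i.e. theta is increasing.
The nearest critical point in that direction is theta = 0, where C'' = 96 > 0 (a local minimum). The iterate converges there.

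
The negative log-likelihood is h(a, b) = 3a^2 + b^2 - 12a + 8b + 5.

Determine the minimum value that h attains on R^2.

-23

h(a,b) separates as P(a) + Q(b) + 5, so its minimum is min P + min Q + 5.
P'(a) = 6a - 12 vanishes at a ∈ {2}; Q'(b) = 2b + 8 vanishes at b ∈ {-4}.
Local minima of P (where P''>0): P(2)=-12. Local minima of Q: Q(-4)=-16.
So the global minimum of h is P(2) + Q(-4) + 5 = -12 − 16 + 5 = -23, attained at (2, -4).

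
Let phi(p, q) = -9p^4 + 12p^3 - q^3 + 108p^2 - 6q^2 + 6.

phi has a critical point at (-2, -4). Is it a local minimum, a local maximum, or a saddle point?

saddle point

The mixed partial ∂²phi/∂p∂q is 0, so the Hessian at any point is diag(phi_pp, phi_qq) = diag(36(-3p^2 + 2p + 6), -6(q + 2)).
At (-2, -4): H = diag(-360, 12).
The eigenvalues have opposite signs, so H is indefinite: a saddle point.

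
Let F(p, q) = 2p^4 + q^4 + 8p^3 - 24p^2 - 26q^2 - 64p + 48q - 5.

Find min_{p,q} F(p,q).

-485

F(p,q) separates as A(p) + B(q) − 5, so its minimum is min A + min B − 5.
A'(p) = 8(p - 2)(p + 1)(p + 4) vanishes at p ∈ {-4, -1, 2}; B'(q) = 4(q - 3)(q - 1)(q + 4) vanishes at q ∈ {-4, 1, 3}.
Local minima of A (where A''>0): A(-4)=-128, A(2)=-128. Local minima of B: B(-4)=-352, B(3)=-9.
So the global minimum of F is A(-4) + B(-4) − 5 = -128 − 352 − 5 = -485, attained at (-4, -4).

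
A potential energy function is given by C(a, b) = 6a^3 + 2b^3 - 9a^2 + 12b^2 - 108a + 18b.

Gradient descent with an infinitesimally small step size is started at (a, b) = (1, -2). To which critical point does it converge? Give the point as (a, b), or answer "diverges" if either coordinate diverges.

(3, -1)

C is separable, so gradient descent decouples: a follows -∂C/∂a, b follows -∂C/∂b.
∂C/∂a = 18(a - 3)(a + 2); at a=1 this is -108, so a increases.
∂C/∂b = 6(b + 1)(b + 3); at b=-2 this is -6, so b increases.
a converges to its nearest critical value 3 (a local min of the a-part); b converges to -1. The iterate converges to (3, -1).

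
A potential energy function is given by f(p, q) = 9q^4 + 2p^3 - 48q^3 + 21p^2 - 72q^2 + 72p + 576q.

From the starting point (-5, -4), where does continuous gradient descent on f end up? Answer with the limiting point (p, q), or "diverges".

f is separable, so gradient descent decouples: p follows -∂f/∂p, q follows -∂f/∂q.
∂f/∂p = 6(p + 3)(p + 4); at p=-5 this is 12, so p decreases.
∂f/∂q = 36(q - 4)(q - 2)(q + 2); at q=-4 this is -3456, so q increases.
The p-coordinate has no critical point in that direction and runs off to infinity.

diverges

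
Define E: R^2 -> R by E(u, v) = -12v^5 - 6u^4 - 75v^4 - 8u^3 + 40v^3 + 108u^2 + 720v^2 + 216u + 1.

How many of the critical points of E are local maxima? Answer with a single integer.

E separates as a function of u plus a function of v, so ∇E=0 decouples.
∂E/∂u = -24(u - 3)(u + 1)(u + 3) = 0 at u ∈ {-3, -1, 3}; ∂E/∂v = -60v(v - 2)(v + 3)(v + 4) = 0 at v ∈ {-4, -3, 0, 2}.
The Hessian is diagonal: diag(E_uu, E_vv). Second derivatives: E_uu(-3)=-288, E_uu(-1)=192, E_uu(3)=-576; E_vv(-4)=1440, E_vv(-3)=-900, E_vv(0)=1440, E_vv(2)=-3600.
Local maxima occur where both diagonal entries negative: (-3, -3), (-3, 2), (3, -3), (3, 2). Count: 4.

4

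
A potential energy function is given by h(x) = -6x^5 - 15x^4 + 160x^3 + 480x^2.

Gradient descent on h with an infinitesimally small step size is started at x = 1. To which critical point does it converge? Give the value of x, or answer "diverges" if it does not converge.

h'(x) = -30x(x - 4)(x + 2)(x + 4), so h'(1) = 1350.
Gradient descent moves in the -h' direction, i.e. x is decreasing.
The nearest critical point in that direction is x = 0, where h'' = 960 > 0 (a local minimum). The iterate converges there.

0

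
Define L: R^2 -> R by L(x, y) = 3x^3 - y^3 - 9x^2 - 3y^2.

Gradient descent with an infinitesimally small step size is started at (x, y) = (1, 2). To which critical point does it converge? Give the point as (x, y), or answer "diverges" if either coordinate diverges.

diverges

L is separable, so gradient descent decouples: x follows -∂L/∂x, y follows -∂L/∂y.
∂L/∂x = 9x(x - 2); at x=1 this is -9, so x increases.
∂L/∂y = -3y(y + 2); at y=2 this is -24, so y increases.
The y-coordinate has no critical point in that direction and runs off to infinity.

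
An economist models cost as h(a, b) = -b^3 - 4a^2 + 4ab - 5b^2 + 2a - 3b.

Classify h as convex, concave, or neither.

neither

The term -b^3 is cubic, so the Hessian is not constant.
∂²h/∂b² = -6b - 10, which takes both signs as b varies (negative for sufficiently large b). A diagonal entry of the Hessian changing sign means the Hessian is neither positive- nor negative-semidefinite on all of R^2.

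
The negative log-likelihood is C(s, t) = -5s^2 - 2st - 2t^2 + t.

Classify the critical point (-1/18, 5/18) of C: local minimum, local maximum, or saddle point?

The Hessian of C is constant: H = [[-10, -2], [-2, -4]].
det(H) = (-10)·(-4) − (-2)² = 36.
det(H) > 0 and tr(H) = -14 < 0, so H is negative definite and the point is a local maximum.

local maximum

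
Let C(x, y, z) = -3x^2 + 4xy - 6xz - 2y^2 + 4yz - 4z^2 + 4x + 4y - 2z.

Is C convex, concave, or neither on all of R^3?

C is quadratic, so its Hessian is the constant matrix H = [[-6, 4, -6], [4, -4, 4], [-6, 4, -8]].
Leading principal minors: -6, 8, -16.
Signs alternate −, +, − ⇒ H ≺ 0 ⇒ concave.

concave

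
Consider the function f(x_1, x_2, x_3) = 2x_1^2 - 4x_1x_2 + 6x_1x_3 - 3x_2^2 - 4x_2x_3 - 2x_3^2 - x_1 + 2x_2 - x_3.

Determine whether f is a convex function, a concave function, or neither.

neither

f is quadratic, so its Hessian is the constant matrix H = [[4, -4, 6], [-4, -6, -4], [6, -4, -4]].
Leading principal minors: 4, -40, 504.
Neither pattern holds ⇒ H is indefinite ⇒ neither convex nor concave.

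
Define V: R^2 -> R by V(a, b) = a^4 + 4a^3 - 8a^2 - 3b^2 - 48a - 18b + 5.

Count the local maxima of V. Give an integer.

V separates as a function of a plus a function of b, so ∇V=0 decouples.
∂V/∂a = 4(a - 2)(a + 2)(a + 3) = 0 at a ∈ {-3, -2, 2}; ∂V/∂b = -6(b + 3) = 0 at b ∈ {-3}.
The Hessian is diagonal: diag(V_aa, V_bb). Second derivatives: V_aa(-3)=20, V_aa(-2)=-16, V_aa(2)=80; V_bb(-3)=-6.
Local maxima occur where both diagonal entries negative: (-2, -3). Count: 1.

1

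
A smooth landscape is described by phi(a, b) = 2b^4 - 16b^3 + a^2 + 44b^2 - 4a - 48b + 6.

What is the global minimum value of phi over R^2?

-16

phi(a,b) separates as P(a) + Q(b) + 6, so its minimum is min P + min Q + 6.
P'(a) = 2a - 4 vanishes at a ∈ {2}; Q'(b) = 8(b - 3)(b - 2)(b - 1) vanishes at b ∈ {1, 2, 3}.
Local minima of P (where P''>0): P(2)=-4. Local minima of Q: Q(1)=-18, Q(3)=-18.
So the global minimum of phi is P(2) + Q(1) + 6 = -4 − 18 + 6 = -16, attained at (2, 1).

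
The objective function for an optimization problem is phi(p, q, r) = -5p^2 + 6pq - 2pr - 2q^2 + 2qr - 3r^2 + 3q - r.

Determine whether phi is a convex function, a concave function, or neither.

phi is quadratic, so its Hessian is the constant matrix H = [[-10, 6, -2], [6, -4, 2], [-2, 2, -6]].
Leading principal minors: -10, 4, -16.
Signs alternate −, +, − ⇒ H ≺ 0 ⇒ concave.

concave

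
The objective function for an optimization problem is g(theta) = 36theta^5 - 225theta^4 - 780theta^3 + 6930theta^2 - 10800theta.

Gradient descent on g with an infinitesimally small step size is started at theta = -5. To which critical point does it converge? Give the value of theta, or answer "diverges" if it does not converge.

g'(theta) = 180(theta - 5)(theta - 3)(theta - 1)(theta + 4), so g'(-5) = 86400.
Gradient descent moves in the -g' direction, i.e. theta is decreasing.
There is no critical point below theta=-5, and g' keeps the same sign, so the iterate runs off to −∞.

diverges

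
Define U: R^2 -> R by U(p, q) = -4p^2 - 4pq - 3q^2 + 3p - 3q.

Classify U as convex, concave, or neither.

U is quadratic, so its Hessian is the constant matrix H = [[-8, -4], [-4, -6]].
det(H) = 32, tr(H) = -14.
det(H) > 0 and tr(H) < 0, so H is negative definite everywhere: concave.

concave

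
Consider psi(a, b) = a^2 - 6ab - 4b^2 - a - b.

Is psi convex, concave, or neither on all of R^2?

neither

psi is quadratic, so its Hessian is the constant matrix H = [[2, -6], [-6, -8]].
det(H) = -52, tr(H) = -6.
det(H) < 0, so H is indefinite: neither convex nor concave.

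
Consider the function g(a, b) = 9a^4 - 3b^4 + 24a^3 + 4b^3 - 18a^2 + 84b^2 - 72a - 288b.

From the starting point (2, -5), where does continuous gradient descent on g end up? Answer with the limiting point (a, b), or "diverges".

diverges

g is separable, so gradient descent decouples: a follows -∂g/∂a, b follows -∂g/∂b.
∂g/∂a = 36(a - 1)(a + 1)(a + 2); at a=2 this is 432, so a decreases.
∂g/∂b = -12(b - 3)(b - 2)(b + 4); at b=-5 this is 672, so b decreases.
The b-coordinate has no critical point in that direction and runs off to infinity.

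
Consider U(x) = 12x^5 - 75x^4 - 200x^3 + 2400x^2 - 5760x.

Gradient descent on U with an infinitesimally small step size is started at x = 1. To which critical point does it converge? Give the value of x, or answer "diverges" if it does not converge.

2

U'(x) = 60(x - 4)(x - 3)(x - 2)(x + 4), so U'(1) = -1800.
Gradient descent moves in the -U' direction, i.e. x is increasing.
The nearest critical point in that direction is x = 2, where U'' = 720 > 0 (a local minimum). The iterate converges there.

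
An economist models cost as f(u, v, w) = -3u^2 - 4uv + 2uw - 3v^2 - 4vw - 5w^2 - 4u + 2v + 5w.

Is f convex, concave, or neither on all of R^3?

f is quadratic, so its Hessian is the constant matrix H = [[-6, -4, 2], [-4, -6, -4], [2, -4, -10]].
Leading principal minors: -6, 20, -16.
Signs alternate −, +, − ⇒ H ≺ 0 ⇒ concave.

concave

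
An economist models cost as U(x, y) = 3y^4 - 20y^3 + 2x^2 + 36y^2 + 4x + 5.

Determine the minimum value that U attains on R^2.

U(x,y) separates as P(x) + Q(y) + 5, so its minimum is min P + min Q + 5.
P'(x) = 4x + 4 vanishes at x ∈ {-1}; Q'(y) = 12y(y - 3)(y - 2) vanishes at y ∈ {0, 2, 3}.
Local minima of P (where P''>0): P(-1)=-2. Local minima of Q: Q(0)=0, Q(3)=27.
So the global minimum of U is P(-1) + Q(0) + 5 = -2 + 0 + 5 = 3, attained at (-1, 0).

3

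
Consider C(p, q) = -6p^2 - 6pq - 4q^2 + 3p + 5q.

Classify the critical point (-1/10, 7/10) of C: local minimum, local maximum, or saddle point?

The Hessian of C is constant: H = [[-12, -6], [-6, -8]].
det(H) = (-12)·(-8) − (-6)² = 60.
det(H) > 0 and tr(H) = -20 < 0, so H is negative definite and the point is a local maximum.

local maximum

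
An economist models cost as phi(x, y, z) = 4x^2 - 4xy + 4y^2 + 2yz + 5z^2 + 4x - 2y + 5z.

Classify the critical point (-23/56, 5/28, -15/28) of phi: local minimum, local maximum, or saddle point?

local minimum

The Hessian is constant: H = [[8, -4, 0], [-4, 8, 2], [0, 2, 10]].
Leading principal minors: Δ₁ = 8, Δ₂ = 48, Δ₃ = 448.
All leading minors are positive, so H is positive definite: a local minimum.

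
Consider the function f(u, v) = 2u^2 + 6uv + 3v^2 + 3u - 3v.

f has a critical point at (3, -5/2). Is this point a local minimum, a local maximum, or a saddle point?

saddle point

The Hessian of f is constant: H = [[4, 6], [6, 6]].
det(H) = 4·6 − 6² = -12.
Since det(H) < 0, H is indefinite and the critical point is a saddle point.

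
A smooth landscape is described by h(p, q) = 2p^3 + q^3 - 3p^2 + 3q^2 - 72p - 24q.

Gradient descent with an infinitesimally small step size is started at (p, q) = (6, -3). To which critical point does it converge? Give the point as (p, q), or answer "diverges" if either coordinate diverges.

h is separable, so gradient descent decouples: p follows -∂h/∂p, q follows -∂h/∂q.
∂h/∂p = 6(p - 4)(p + 3); at p=6 this is 108, so p decreases.
∂h/∂q = 3(q - 2)(q + 4); at q=-3 this is -15, so q increases.
p converges to its nearest critical value 4 (a local min of the p-part); q converges to 2. The iterate converges to (4, 2).

(4, 2)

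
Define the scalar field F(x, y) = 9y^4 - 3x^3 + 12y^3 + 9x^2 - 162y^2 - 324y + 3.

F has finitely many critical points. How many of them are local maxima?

F separates as a function of x plus a function of y, so ∇F=0 decouples.
∂F/∂x = -9x(x - 2) = 0 at x ∈ {0, 2}; ∂F/∂y = 36(y - 3)(y + 1)(y + 3) = 0 at y ∈ {-3, -1, 3}.
The Hessian is diagonal: diag(F_xx, F_yy). Second derivatives: F_xx(0)=18, F_xx(2)=-18; F_yy(-3)=432, F_yy(-1)=-288, F_yy(3)=864.
Local maxima occur where both diagonal entries negative: (2, -1). Count: 1.

1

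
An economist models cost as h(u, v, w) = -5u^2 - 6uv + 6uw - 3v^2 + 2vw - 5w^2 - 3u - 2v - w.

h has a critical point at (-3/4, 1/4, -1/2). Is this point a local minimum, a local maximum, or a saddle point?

The Hessian is constant: H = [[-10, -6, 6], [-6, -6, 2], [6, 2, -10]].
Leading principal minors: Δ₁ = -10, Δ₂ = 24, Δ₃ = -128.
The minors alternate sign starting negative (−, +, −), so H is negative definite: a local maximum.

local maximum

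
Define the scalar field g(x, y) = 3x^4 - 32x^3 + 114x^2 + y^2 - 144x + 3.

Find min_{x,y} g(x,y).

g(x,y) separates as P(x) + Q(y) + 3, so its minimum is min P + min Q + 3.
P'(x) = 12(x - 4)(x - 3)(x - 1) vanishes at x ∈ {1, 3, 4}; Q'(y) = 2y vanishes at y ∈ {0}.
Local minima of P (where P''>0): P(1)=-59, P(4)=-32. Local minima of Q: Q(0)=0.
So the global minimum of g is P(1) + Q(0) + 3 = -59 + 0 + 3 = -56, attained at (1, 0).

-56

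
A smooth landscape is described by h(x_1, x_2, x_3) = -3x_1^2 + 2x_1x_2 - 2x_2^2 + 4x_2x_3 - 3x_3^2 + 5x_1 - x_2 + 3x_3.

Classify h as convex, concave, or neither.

h is quadratic, so its Hessian is the constant matrix H = [[-6, 2, 0], [2, -4, 4], [0, 4, -6]].
Leading principal minors: -6, 20, -24.
Signs alternate −, +, − ⇒ H ≺ 0 ⇒ concave.

concave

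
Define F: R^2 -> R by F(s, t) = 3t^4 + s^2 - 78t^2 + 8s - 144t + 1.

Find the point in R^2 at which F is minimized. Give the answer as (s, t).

(-4, 4)

F(s,t) separates as P(s) + Q(t) + 1, so its minimum is min P + min Q + 1.
P'(s) = 2s + 8 vanishes at s ∈ {-4}; Q'(t) = 12(t - 4)(t + 1)(t + 3) vanishes at t ∈ {-3, -1, 4}.
Local minima of P (where P''>0): P(-4)=-16. Local minima of Q: Q(-3)=-27, Q(4)=-1056.
So the global minimum of F is P(-4) + Q(4) + 1 = -16 − 1056 + 1 = -1071, attained at (-4, 4).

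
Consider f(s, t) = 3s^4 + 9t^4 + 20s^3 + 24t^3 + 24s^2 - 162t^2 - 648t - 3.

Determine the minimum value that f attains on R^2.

-2156

f(s,t) separates as P(s) + Q(t) − 3, so its minimum is min P + min Q − 3.
P'(s) = 12s(s + 1)(s + 4) vanishes at s ∈ {-4, -1, 0}; Q'(t) = 36(t - 3)(t + 2)(t + 3) vanishes at t ∈ {-3, -2, 3}.
Local minima of P (where P''>0): P(-4)=-128, P(0)=0. Local minima of Q: Q(-3)=567, Q(3)=-2025.
So the global minimum of f is P(-4) + Q(3) − 3 = -128 − 2025 − 3 = -2156, attained at (-4, 3).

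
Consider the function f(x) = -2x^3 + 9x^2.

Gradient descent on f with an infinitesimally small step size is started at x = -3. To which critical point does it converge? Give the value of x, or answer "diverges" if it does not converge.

0

f'(x) = -6x(x - 3), so f'(-3) = -108.
Gradient descent moves in the -f' direction, i.e. x is increasing.
The nearest critical point in that direction is x = 0, where f'' = 18 > 0 (a local minimum). The iterate converges there.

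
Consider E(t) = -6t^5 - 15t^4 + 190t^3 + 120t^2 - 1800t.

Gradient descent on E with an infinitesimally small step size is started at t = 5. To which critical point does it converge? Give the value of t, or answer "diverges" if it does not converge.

diverges

E'(t) = -30(t - 3)(t - 2)(t + 2)(t + 5), so E'(5) = -12600.
Gradient descent moves in the -E' direction, i.e. t is increasing.
There is no critical point above t=5, and E' keeps the same sign, so the iterate runs off to +∞.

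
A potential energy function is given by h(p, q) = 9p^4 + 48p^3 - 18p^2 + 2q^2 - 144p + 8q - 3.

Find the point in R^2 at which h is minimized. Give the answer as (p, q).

(-4, -2)

h(p,q) separates as A(p) + B(q) − 3, so its minimum is min A + min B − 3.
A'(p) = 36(p - 1)(p + 1)(p + 4) vanishes at p ∈ {-4, -1, 1}; B'(q) = 4q + 8 vanishes at q ∈ {-2}.
Local minima of A (where A''>0): A(-4)=-480, A(1)=-105. Local minima of B: B(-2)=-8.
So the global minimum of h is A(-4) + B(-2) − 3 = -480 − 8 − 3 = -491, attained at (-4, -2).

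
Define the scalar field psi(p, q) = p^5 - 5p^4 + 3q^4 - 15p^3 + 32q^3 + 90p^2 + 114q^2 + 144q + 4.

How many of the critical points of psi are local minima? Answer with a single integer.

psi separates as a function of p plus a function of q, so ∇psi=0 decouples.
∂psi/∂p = 5p(p - 4)(p - 3)(p + 3) = 0 at p ∈ {-3, 0, 3, 4}; ∂psi/∂q = 12(q + 1)(q + 3)(q + 4) = 0 at q ∈ {-4, -3, -1}.
The Hessian is diagonal: diag(psi_pp, psi_qq). Second derivatives: psi_pp(-3)=-630, psi_pp(0)=180, psi_pp(3)=-90, psi_pp(4)=140; psi_qq(-4)=36, psi_qq(-3)=-24, psi_qq(-1)=72.
Local minima occur where both diagonal entries positive: (0, -4), (0, -1), (4, -4), (4, -1). Count: 4.

4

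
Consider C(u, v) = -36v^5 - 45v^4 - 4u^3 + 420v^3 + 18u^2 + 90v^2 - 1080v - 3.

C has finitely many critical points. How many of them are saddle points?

C separates as a function of u plus a function of v, so ∇C=0 decouples.
∂C/∂u = -12u(u - 3) = 0 at u ∈ {0, 3}; ∂C/∂v = -180(v - 2)(v - 1)(v + 1)(v + 3) = 0 at v ∈ {-3, -1, 1, 2}.
The Hessian is diagonal: diag(C_uu, C_vv). Second derivatives: C_uu(0)=36, C_uu(3)=-36; C_vv(-3)=7200, C_vv(-1)=-2160, C_vv(1)=1440, C_vv(2)=-2700.
Saddle points occur where the two diagonal entries have opposite signs: (0, -1), (0, 2), (3, -3), (3, 1). Count: 4.

4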